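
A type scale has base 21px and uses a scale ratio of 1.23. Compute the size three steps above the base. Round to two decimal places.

21.0 × 1.23³ = 21.0 × 1.86087 ≈ 39.08

39.08px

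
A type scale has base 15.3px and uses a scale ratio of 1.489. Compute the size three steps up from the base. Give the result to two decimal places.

50.51px

Every step multiplies by the scale ratio.
15.3 × 1.489³ = 15.3 × 3.30129 ≈ 50.51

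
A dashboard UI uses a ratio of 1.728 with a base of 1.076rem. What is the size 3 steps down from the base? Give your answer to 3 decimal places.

A modular type scale is a geometric sequence: sizeₙ = base × rⁿ.
1.076 ÷ 1.728³ = 1.076 ÷ 5.15978 ≈ 0.209

0.209rem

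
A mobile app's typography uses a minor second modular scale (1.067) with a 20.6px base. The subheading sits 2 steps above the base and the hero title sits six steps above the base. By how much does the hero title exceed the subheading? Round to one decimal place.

Step 2: 20.6 × 1.067² = 23.453px
Step 6: 20.6 × 1.067⁶ = 30.399px
Difference: 30.399 − 23.453 = 6.946px

6.9px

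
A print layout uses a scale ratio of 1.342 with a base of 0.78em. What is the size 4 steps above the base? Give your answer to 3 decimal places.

2.530em

0.78 × 1.342⁴ = 0.78 × 3.24347 ≈ 2.530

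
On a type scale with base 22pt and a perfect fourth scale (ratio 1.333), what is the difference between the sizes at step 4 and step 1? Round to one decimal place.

Step 1: 22.0 × 1.333 = 29.326pt
Step 4: 22.0 × 1.333⁴ = 69.461pt
Difference: 69.461 − 29.326 = 40.135pt

40.1pt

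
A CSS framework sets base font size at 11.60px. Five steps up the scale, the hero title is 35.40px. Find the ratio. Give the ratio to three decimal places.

The ratio satisfies 11.60 × r⁵ = 35.40, so r = (35.40 / 11.60)^(1/5).
r = 3.0517^(1/5) ≈ 1.2500

1.250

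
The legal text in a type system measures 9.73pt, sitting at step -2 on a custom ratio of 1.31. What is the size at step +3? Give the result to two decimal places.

The gap is 3 − (-2) = 5 steps, so the factor is 1.31^5.
9.73 × 1.31⁵ = 9.73 × 3.85795 ≈ 37.538

37.54pt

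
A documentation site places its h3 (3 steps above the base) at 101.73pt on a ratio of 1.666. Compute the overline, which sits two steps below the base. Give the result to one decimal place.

7.9pt

101.73 ÷ 1.666⁵ = 101.73 ÷ 12.83438 ≈ 7.926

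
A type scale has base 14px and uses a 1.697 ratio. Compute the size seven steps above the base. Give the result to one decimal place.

567.4px

14.0 × 1.697⁷ = 14.0 × 40.52965 ≈ 567.42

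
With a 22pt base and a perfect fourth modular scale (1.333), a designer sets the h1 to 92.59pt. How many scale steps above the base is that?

1.333ⁿ = 92.59 / 22 = 4.2086
n = ln(4.2086) / ln(1.333) = 1.4371 / 0.2874 ≈ 5.00

5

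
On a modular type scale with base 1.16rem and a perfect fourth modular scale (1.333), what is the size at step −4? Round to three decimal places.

1.16 ÷ 1.333⁴ = 1.16 ÷ 3.15733 ≈ 0.367

0.367rem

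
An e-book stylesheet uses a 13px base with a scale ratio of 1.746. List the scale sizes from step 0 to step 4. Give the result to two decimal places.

Step 0: 13px
Step 1: 13.0 × 1.746 = 22.70
Step 2: 13.0 × 1.746² = 39.63
Step 3: 13.0 × 1.746³ = 69.20
Step 4: 13.0 × 1.746⁴ = 120.81

13.00px, 22.70px, 39.63px, 69.20px, 120.81px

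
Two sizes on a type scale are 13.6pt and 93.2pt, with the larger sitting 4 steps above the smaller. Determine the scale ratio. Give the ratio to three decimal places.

r⁴ = 93.2 / 13.6, so r = (93.2/13.6)^(1/4).
r = 6.8529^(1/4) ≈ 1.6180

1.618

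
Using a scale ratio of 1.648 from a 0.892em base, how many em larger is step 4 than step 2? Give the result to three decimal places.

Step 2: 0.892 × 1.648² = 2.42259em
Step 4: 0.892 × 1.648⁴ = 6.57951em
Difference: 6.57951 − 2.42259 = 4.15692em

4.157em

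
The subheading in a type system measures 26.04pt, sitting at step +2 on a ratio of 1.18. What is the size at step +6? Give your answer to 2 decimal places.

50.49pt

Moving from step +2 to step +6 is 4 steps up, so multiply by r⁴.
26.04 × 1.18⁴ = 26.04 × 1.93878 ≈ 50.486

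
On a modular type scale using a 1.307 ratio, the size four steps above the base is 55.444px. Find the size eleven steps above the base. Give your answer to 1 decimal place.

55.444 × 1.307⁷ = 55.444 × 6.51522 ≈ 361.230

361.2px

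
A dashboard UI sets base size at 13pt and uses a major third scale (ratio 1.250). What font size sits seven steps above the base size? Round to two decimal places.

Every step multiplies by the scale ratio.
13.0 × 1.250⁷ = 13.0 × 4.76837 ≈ 61.99

61.99pt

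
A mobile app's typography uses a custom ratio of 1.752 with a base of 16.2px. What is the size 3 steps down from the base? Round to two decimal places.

3.01px

16.2 ÷ 1.752³ = 16.2 ÷ 5.37777 ≈ 3.01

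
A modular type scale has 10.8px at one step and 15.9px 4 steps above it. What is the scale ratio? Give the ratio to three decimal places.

1.102

r⁴ = 15.9 / 10.8, so r = (15.9/10.8)^(1/4).
r = 1.4722^(1/4) ≈ 1.1015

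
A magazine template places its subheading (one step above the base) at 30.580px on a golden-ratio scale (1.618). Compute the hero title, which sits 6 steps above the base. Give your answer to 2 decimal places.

339.10px

The gap is 6 − (1) = 5 steps, so the factor is 1.618^5.
30.580 × 1.618⁵ = 30.580 × 11.08901 ≈ 339.102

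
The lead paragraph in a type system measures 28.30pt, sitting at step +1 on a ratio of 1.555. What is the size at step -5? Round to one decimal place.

2.0pt

The gap is -5 − (1) = -6 steps, so the factor is 1.555^-6.
28.30 ÷ 1.555⁶ = 28.30 ÷ 14.13782 ≈ 2.002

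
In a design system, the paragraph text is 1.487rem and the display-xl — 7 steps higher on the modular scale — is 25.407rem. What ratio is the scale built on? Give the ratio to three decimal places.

r⁷ = 25.407 / 1.487, so r = (25.407/1.487)^(1/7).
r = 17.0861^(1/7) ≈ 1.5000

1.500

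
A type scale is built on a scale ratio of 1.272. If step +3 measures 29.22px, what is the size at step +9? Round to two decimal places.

29.22 × 1.272⁶ = 29.22 × 4.23568 ≈ 123.766

123.77px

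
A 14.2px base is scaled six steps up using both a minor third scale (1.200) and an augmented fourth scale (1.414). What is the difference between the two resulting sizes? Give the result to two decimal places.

Minor third: 14.2 × 1.200⁶ = 42.4010px
Augmented fourth: 14.2 × 1.414⁶ = 113.4971px
Difference: 113.4971 − 42.4010 = 71.0961px

71.10px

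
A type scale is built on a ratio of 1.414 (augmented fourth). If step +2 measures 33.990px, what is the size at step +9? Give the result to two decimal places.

Moving from step +2 to step +9 is 7 steps up, so multiply by r⁷.
33.990 × 1.414⁷ = 33.990 × 11.30175 ≈ 384.147

384.15px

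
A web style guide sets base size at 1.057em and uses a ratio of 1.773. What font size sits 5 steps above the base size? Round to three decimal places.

18.519em

Each step on a modular scale multiplies by the ratio, so the size n steps from the base is base × ratioⁿ.
1.057 × 1.773⁵ = 1.057 × 17.52039 ≈ 18.519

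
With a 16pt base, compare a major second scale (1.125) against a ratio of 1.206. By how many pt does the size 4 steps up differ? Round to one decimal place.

8.2pt

Major second: 16.0 × 1.125⁴ = 25.629pt
At 1.206: 16.0 × 1.206⁴ = 33.846pt
Difference: 33.846 − 25.629 = 8.217pt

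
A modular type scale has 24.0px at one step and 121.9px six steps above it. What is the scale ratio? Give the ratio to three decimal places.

The ratio satisfies 24.0 × r⁶ = 121.9, so r = (121.9 / 24.0)^(1/6).
r = 5.0792^(1/6) ≈ 1.3111

1.311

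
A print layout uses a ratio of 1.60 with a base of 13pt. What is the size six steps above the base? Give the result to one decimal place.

13.0 × 1.60⁶ = 13.0 × 16.77722 ≈ 218.10

218.1pt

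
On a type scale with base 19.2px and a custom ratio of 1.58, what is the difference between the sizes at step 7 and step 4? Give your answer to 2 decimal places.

Step 4: 19.2 × 1.58⁴ = 119.6546px
Step 7: 19.2 × 1.58⁷ = 471.9553px
Difference: 471.9553 − 119.6546 = 352.3007px

352.30px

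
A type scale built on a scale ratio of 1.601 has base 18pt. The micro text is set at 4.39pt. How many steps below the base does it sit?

1.601ⁿ = 18 / 4.39 = 4.1002
n = ln(4.1002) / ln(1.601) = 1.4110 / 0.4706 ≈ 3.00

3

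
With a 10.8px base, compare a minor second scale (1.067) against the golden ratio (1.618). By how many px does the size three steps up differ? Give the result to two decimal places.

Minor second: 10.8 × 1.067³ = 13.1195px
Golden ratio: 10.8 × 1.618³ = 45.7467px
Difference: 45.7467 − 13.1195 = 32.6272px

32.63px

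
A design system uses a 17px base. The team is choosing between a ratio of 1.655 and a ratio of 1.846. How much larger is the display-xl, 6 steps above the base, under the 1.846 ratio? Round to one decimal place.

323.4px

At 1.655: 17.0 × 1.655⁶ = 349.331px
At 1.846: 17.0 × 1.846⁶ = 672.727px
Difference: 672.727 − 349.331 = 323.396px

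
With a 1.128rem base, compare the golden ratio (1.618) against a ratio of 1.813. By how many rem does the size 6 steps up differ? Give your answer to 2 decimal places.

Golden ratio: 1.128 × 1.618⁶ = 20.2386rem
At 1.813: 1.128 × 1.813⁶ = 40.0586rem
Difference: 40.0586 − 20.2386 = 19.8200rem

19.82rem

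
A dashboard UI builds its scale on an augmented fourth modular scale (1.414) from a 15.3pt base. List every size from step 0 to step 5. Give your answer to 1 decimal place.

Step 0: 15.3pt
Step 1: 15.3 × 1.414 = 21.6
Step 2: 15.3 × 1.414² = 30.6
Step 3: 15.3 × 1.414³ = 43.3
Step 4: 15.3 × 1.414⁴ = 61.2
Step 5: 15.3 × 1.414⁵ = 86.5

15.3pt, 21.6pt, 30.6pt, 43.3pt, 61.2pt, 86.5pt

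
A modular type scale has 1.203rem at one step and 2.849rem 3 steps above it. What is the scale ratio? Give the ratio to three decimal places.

1.333

r³ = 2.849 / 1.203, so r = (2.849/1.203)^(1/3).
r = 2.3682^(1/3) ≈ 1.3329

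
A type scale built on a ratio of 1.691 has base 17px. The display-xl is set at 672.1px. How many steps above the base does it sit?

1.691ⁿ = 672.1 / 17 = 39.5353
n = ln(39.5353) / ln(1.691) = 3.6772 / 0.5253 ≈ 7.00

7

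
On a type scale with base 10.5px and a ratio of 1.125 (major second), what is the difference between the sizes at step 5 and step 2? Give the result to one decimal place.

5.6px

Step 2: 10.5 × 1.125² = 13.289px
Step 5: 10.5 × 1.125⁵ = 18.921px
Difference: 18.921 − 13.289 = 5.632px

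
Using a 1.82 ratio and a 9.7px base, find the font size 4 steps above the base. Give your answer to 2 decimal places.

106.43px

9.7 × 1.82⁴ = 9.7 × 10.97199 ≈ 106.43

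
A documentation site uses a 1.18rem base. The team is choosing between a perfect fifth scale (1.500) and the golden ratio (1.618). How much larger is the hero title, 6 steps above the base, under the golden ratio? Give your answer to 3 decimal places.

Perfect fifth: 1.18 × 1.500⁶ = 13.44094rem
Golden ratio: 1.18 × 1.618⁶ = 21.17157rem
Difference: 21.17157 − 13.44094 = 7.73063rem

7.731rem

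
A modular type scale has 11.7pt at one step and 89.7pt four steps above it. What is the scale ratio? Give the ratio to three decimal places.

r⁴ = 89.7 / 11.7, so r = (89.7/11.7)^(1/4).
r = 7.6667^(1/4) ≈ 1.6640

1.664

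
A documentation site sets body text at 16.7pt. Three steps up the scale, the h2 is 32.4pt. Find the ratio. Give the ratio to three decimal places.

r³ = 32.4 / 16.7, so r = (32.4/16.7)^(1/3).
r = 1.9401^(1/3) ≈ 1.2472

1.247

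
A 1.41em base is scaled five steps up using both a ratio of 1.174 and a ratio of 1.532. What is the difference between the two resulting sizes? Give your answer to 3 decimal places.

8.755em

At 1.174: 1.41 × 1.174⁵ = 3.14456em
At 1.532: 1.41 × 1.532⁵ = 11.89907em
Difference: 11.89907 − 3.14456 = 8.75451em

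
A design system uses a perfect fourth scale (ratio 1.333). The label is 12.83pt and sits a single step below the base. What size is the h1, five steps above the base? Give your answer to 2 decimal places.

71.98pt

The gap is 5 − (-1) = 6 steps, so the factor is 1.333^6.
12.83 × 1.333⁶ = 12.83 × 5.61023 ≈ 71.979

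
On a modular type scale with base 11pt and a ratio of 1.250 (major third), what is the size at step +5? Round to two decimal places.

Every step multiplies by the scale ratio.
11.0 × 1.250⁵ = 11.0 × 3.05176 ≈ 33.57

33.57pt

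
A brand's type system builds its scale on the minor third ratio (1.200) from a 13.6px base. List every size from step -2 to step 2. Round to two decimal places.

Step -2: 13.6 ÷ 1.200² = 9.44
Step -1: 13.6 ÷ 1.200 = 11.33
Step 0: 13.6px
Step 1: 13.6 × 1.200 = 16.32
Step 2: 13.6 × 1.200² = 19.58

9.44px, 11.33px, 13.60px, 16.32px, 19.58px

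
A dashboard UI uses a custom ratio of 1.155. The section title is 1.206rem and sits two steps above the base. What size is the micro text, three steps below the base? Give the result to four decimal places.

0.5867rem

1.206 ÷ 1.155⁵ = 1.206 ÷ 2.05546 ≈ 0.5867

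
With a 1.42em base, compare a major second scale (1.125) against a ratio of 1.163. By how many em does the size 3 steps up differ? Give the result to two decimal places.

Major second: 1.42 × 1.125³ = 2.0218em
At 1.163: 1.42 × 1.163³ = 2.2337em
Difference: 2.2337 − 2.0218 = 0.2119em

0.21em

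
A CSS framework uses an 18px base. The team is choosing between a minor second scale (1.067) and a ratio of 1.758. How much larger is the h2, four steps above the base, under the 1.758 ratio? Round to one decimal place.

148.6px

Minor second: 18.0 × 1.067⁴ = 23.331px
At 1.758: 18.0 × 1.758⁴ = 171.929px
Difference: 171.929 − 23.331 = 148.598px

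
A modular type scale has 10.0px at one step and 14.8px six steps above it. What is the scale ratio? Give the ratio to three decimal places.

r⁶ = 14.8 / 10.0, so r = (14.8/10.0)^(1/6).
r = 1.4800^(1/6) ≈ 1.0675

1.068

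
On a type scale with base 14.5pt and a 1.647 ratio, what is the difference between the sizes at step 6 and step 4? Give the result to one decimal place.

182.7pt

Step 4: 14.5 × 1.647⁴ = 106.695pt
Step 6: 14.5 × 1.647⁶ = 289.421pt
Difference: 289.421 − 106.695 = 182.726pt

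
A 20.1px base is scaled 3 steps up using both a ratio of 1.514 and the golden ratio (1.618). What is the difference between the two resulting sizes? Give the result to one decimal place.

15.4px

At 1.514: 20.1 × 1.514³ = 69.755px
Golden ratio: 20.1 × 1.618³ = 85.140px
Difference: 85.140 − 69.755 = 15.385px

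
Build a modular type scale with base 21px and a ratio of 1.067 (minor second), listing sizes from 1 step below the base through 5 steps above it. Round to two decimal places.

Step -1: 21.0 ÷ 1.067 = 19.68
Step 0: 21px
Step 1: 21.0 × 1.067 = 22.41
Step 2: 21.0 × 1.067² = 23.91
Step 3: 21.0 × 1.067³ = 25.51
Step 4: 21.0 × 1.067⁴ = 27.22
Step 5: 21.0 × 1.067⁵ = 29.04

19.68px, 21.00px, 22.41px, 23.91px, 25.51px, 27.22px, 29.04px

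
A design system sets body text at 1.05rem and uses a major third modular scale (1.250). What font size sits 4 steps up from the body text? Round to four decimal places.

A modular type scale is a geometric sequence: sizeₙ = base × rⁿ.
1.05 × 1.250⁴ = 1.05 × 2.44141 ≈ 2.5635

2.5635rem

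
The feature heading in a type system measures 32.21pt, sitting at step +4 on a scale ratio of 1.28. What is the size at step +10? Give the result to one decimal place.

32.21 × 1.28⁶ = 32.21 × 4.39805 ≈ 141.661

141.7pt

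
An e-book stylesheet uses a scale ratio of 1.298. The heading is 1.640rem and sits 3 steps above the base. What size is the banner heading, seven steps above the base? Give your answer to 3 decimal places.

Moving from step +3 to step +7 is 4 steps up, so multiply by r⁴.
1.640 × 1.298⁴ = 1.640 × 2.83856 ≈ 4.655

4.655rem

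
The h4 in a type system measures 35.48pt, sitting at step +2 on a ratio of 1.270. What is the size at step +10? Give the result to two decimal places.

240.11pt

Moving from step +2 to step +10 is 8 steps up, so multiply by r⁸.
35.48 × 1.270⁸ = 35.48 × 6.76752 ≈ 240.112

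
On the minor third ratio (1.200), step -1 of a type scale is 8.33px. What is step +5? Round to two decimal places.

Moving from step -1 to step +5 is 6 steps up, so multiply by r⁶.
8.33 × 1.200⁶ = 8.33 × 2.98598 ≈ 24.873

24.87px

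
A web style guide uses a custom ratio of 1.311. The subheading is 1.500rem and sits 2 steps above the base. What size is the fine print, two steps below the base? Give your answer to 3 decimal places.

1.500 ÷ 1.311⁴ = 1.500 ÷ 2.95400 ≈ 0.508

0.508rem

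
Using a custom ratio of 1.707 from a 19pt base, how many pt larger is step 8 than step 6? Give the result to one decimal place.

Step 6: 19.0 × 1.707⁶ = 470.062pt
Step 8: 19.0 × 1.707⁸ = 1369.688pt
Difference: 1369.688 − 470.062 = 899.626pt

899.6pt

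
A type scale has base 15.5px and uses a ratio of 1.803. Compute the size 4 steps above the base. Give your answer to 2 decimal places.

A modular type scale is a geometric sequence: sizeₙ = base × rⁿ.
15.5 × 1.803⁴ = 15.5 × 10.56776 ≈ 163.80

163.80px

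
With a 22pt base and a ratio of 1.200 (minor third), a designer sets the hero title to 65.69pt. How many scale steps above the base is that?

1.200ⁿ = 65.69 / 22 = 2.9859
n = ln(2.9859) / ln(1.200) = 1.0939 / 0.1823 ≈ 6.00

6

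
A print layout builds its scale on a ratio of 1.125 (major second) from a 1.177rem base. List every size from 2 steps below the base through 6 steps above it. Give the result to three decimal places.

Step -2: 1.177 ÷ 1.125² = 0.930
Step -1: 1.177 ÷ 1.125 = 1.046
Step 0: 1.177rem
Step 1: 1.177 × 1.125 = 1.324
Step 2: 1.177 × 1.125² = 1.490
Step 3: 1.177 × 1.125³ = 1.676
Step 4: 1.177 × 1.125⁴ = 1.885
Step 5: 1.177 × 1.125⁵ = 2.121
Step 6: 1.177 × 1.125⁶ = 2.386

0.930rem, 1.046rem, 1.177rem, 1.324rem, 1.490rem, 1.676rem, 1.885rem, 2.121rem, 2.386rem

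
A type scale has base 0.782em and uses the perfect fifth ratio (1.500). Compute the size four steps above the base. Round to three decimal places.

3.959em

A modular type scale is a geometric sequence: sizeₙ = base × rⁿ.
0.782 × 1.500⁴ = 0.782 × 5.06250 ≈ 3.959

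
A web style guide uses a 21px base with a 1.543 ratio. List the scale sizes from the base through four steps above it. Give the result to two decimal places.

21.00px, 32.40px, 50.00px, 77.15px, 119.04px

Step 0: 21px
Step 1: 21.0 × 1.543 = 32.40
Step 2: 21.0 × 1.543² = 50.00
Step 3: 21.0 × 1.543³ = 77.15
Step 4: 21.0 × 1.543⁴ = 119.04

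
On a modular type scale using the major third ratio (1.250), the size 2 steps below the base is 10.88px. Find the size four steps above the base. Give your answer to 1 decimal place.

The gap is 4 − (-2) = 6 steps, so the factor is 1.250^6.
10.88 × 1.250⁶ = 10.88 × 3.81470 ≈ 41.504

41.5px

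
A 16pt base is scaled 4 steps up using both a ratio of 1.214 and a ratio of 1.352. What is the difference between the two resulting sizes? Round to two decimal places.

At 1.214: 16.0 × 1.214⁴ = 34.7532pt
At 1.352: 16.0 × 1.352⁴ = 53.4597pt
Difference: 53.4597 − 34.7532 = 18.7065pt

18.71pt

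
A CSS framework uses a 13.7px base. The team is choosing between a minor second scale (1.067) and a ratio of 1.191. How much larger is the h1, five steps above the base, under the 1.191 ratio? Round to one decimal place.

13.9px

Minor second: 13.7 × 1.067⁵ = 18.947px
At 1.191: 13.7 × 1.191⁵ = 32.831px
Difference: 32.831 − 18.947 = 13.884px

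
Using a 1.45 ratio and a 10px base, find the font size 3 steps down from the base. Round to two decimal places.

A modular type scale is a geometric sequence: sizeₙ = base × rⁿ.
10.0 ÷ 1.45³ = 10.0 ÷ 3.04862 ≈ 3.28

3.28px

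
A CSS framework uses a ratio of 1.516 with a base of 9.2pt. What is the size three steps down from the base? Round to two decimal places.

2.64pt

9.2 ÷ 1.516³ = 9.2 ÷ 3.48416 ≈ 2.64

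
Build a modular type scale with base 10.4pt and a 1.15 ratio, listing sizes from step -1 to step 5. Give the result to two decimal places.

Step -1: 10.4 ÷ 1.15 = 9.04
Step 0: 10.4pt
Step 1: 10.4 × 1.15 = 11.96
Step 2: 10.4 × 1.15² = 13.75
Step 3: 10.4 × 1.15³ = 15.82
Step 4: 10.4 × 1.15⁴ = 18.19
Step 5: 10.4 × 1.15⁵ = 20.92

9.04pt, 10.40pt, 11.96pt, 13.75pt, 15.82pt, 18.19pt, 20.92pt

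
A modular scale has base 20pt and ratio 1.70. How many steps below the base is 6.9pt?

2

1.70ⁿ = 20 / 6.9 = 2.8986
n = ln(2.8986) / ln(1.70) = 1.0642 / 0.5306 ≈ 2.01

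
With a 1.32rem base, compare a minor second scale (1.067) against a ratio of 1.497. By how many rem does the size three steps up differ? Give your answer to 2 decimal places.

Minor second: 1.32 × 1.067³ = 1.6035rem
At 1.497: 1.32 × 1.497³ = 4.4283rem
Difference: 4.4283 − 1.6035 = 2.8248rem

2.82rem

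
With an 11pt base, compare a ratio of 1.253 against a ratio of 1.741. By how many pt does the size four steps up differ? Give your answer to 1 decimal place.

73.9pt

At 1.253: 11.0 × 1.253⁴ = 27.114pt
At 1.741: 11.0 × 1.741⁴ = 101.062pt
Difference: 101.062 − 27.114 = 73.948pt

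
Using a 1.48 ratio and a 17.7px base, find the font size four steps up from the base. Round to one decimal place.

17.7 × 1.48⁴ = 17.7 × 4.79785 ≈ 84.92

84.9px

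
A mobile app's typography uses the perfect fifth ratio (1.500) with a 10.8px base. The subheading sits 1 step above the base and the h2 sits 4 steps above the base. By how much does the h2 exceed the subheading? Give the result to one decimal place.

Step 1: 10.8 × 1.500 = 16.200px
Step 4: 10.8 × 1.500⁴ = 54.675px
Difference: 54.675 − 16.200 = 38.475px

38.5px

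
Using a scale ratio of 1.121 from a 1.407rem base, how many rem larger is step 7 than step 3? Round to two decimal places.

1.15rem

Step 3: 1.407 × 1.121³ = 1.9820rem
Step 7: 1.407 × 1.121⁷ = 3.1299rem
Difference: 3.1299 − 1.9820 = 1.1479rem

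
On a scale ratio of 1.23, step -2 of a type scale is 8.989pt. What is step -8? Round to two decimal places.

2.60pt

8.989 ÷ 1.23⁶ = 8.989 ÷ 3.46283 ≈ 2.596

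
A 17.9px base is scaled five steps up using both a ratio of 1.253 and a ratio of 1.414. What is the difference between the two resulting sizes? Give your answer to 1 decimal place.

At 1.253: 17.9 × 1.253⁵ = 55.285px
At 1.414: 17.9 × 1.414⁵ = 101.181px
Difference: 101.181 − 55.285 = 45.896px

45.9px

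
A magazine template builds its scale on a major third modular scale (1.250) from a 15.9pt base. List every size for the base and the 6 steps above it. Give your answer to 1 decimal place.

15.9pt, 19.9pt, 24.8pt, 31.1pt, 38.8pt, 48.5pt, 60.7pt

Step 0: 15.9pt
Step 1: 15.9 × 1.250 = 19.9
Step 2: 15.9 × 1.250² = 24.8
Step 3: 15.9 × 1.250³ = 31.1
Step 4: 15.9 × 1.250⁴ = 38.8
Step 5: 15.9 × 1.250⁵ = 48.5
Step 6: 15.9 × 1.250⁶ = 60.7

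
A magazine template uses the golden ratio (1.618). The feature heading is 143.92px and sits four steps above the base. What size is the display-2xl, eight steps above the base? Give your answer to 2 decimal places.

986.36px

143.92 × 1.618⁴ = 143.92 × 6.85353 ≈ 986.359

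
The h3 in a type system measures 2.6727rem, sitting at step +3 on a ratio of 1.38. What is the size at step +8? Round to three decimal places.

Moving from step +3 to step +8 is 5 steps up, so multiply by r⁵.
2.6727 × 1.38⁵ = 2.6727 × 5.00490 ≈ 13.377

13.377rem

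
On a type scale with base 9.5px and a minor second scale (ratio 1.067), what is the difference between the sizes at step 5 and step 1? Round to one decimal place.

Step 1: 9.5 × 1.067 = 10.136px
Step 5: 9.5 × 1.067⁵ = 13.138px
Difference: 13.138 − 10.136 = 3.002px

3.0px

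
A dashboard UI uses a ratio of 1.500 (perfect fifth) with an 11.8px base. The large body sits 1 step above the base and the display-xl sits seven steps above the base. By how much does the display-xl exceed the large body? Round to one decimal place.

183.9px

Step 1: 11.8 × 1.500 = 17.700px
Step 7: 11.8 × 1.500⁷ = 201.614px
Difference: 201.614 − 17.700 = 183.914px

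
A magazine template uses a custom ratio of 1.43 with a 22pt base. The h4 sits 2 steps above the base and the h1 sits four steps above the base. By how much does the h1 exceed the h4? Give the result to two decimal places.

47.01pt

Step 2: 22.0 × 1.43² = 44.9878pt
Step 4: 22.0 × 1.43⁴ = 91.9956pt
Difference: 91.9956 − 44.9878 = 47.0078pt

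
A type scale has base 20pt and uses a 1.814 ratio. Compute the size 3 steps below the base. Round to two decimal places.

20.0 ÷ 1.814³ = 20.0 ÷ 5.96914 ≈ 3.35

3.35pt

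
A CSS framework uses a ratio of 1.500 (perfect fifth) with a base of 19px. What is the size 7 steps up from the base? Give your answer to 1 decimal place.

324.6px

19.0 × 1.500⁷ = 19.0 × 17.08594 ≈ 324.63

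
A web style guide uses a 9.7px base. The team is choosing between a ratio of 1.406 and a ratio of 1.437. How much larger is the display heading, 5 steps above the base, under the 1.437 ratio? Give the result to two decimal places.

At 1.406: 9.7 × 1.406⁵ = 53.2965px
At 1.437: 9.7 × 1.437⁵ = 59.4368px
Difference: 59.4368 − 53.2965 = 6.1403px

6.14px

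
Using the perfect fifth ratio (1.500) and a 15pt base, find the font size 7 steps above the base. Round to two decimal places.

15.0 × 1.500⁷ = 15.0 × 17.08594 ≈ 256.29

256.29pt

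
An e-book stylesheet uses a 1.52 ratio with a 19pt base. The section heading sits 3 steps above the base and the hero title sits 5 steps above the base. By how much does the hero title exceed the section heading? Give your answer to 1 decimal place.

Step 3: 19.0 × 1.52³ = 66.724pt
Step 5: 19.0 × 1.52⁵ = 154.160pt
Difference: 154.160 − 66.724 = 87.436pt

87.4pt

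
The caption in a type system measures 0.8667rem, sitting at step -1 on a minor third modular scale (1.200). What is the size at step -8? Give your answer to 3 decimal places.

0.8667 ÷ 1.200⁷ = 0.8667 ÷ 3.58318 ≈ 0.242

0.242rem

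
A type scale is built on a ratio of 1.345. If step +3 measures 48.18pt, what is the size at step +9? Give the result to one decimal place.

Moving from step +3 to step +9 is 6 steps up, so multiply by r⁶.
48.18 × 1.345⁶ = 48.18 × 5.92016 ≈ 285.233

285.2pt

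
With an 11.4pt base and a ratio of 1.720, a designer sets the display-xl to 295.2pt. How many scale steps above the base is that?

6

1.720ⁿ = 295.2 / 11.4 = 25.8947
n = ln(25.8947) / ln(1.720) = 3.2540 / 0.5423 ≈ 6.00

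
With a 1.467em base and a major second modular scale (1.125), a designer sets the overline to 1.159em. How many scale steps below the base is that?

1.125ⁿ = 1.467 / 1.159 = 1.2657
n = ln(1.2657) / ln(1.125) = 0.2357 / 0.1178 ≈ 2.00

2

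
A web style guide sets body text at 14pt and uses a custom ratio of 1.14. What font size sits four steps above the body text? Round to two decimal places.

A modular type scale is a geometric sequence: sizeₙ = base × rⁿ.
14.0 × 1.14⁴ = 14.0 × 1.68896 ≈ 23.65

23.65pt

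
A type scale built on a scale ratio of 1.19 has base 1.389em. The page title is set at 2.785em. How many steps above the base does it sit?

1.19ⁿ = 2.785 / 1.389 = 2.0050
n = ln(2.0050) / ln(1.19) = 0.6957 / 0.1740 ≈ 4.00

4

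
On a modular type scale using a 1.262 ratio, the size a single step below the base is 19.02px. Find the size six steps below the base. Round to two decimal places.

5.94px

19.02 ÷ 1.262⁵ = 19.02 ÷ 3.20108 ≈ 5.942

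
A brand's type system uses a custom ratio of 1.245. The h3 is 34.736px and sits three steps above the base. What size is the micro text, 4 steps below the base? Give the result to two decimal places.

7.49px

The gap is -4 − (3) = -7 steps, so the factor is 1.245^-7.
34.736 ÷ 1.245⁷ = 34.736 ÷ 4.63645 ≈ 7.492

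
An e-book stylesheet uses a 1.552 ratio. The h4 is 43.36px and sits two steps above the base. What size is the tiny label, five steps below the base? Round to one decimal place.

2.0px

43.36 ÷ 1.552⁷ = 43.36 ÷ 21.68912 ≈ 1.999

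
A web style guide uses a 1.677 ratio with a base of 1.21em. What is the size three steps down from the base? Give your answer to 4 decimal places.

A modular type scale is a geometric sequence: sizeₙ = base × rⁿ.
1.21 ÷ 1.677³ = 1.21 ÷ 4.71628 ≈ 0.2566

0.2566em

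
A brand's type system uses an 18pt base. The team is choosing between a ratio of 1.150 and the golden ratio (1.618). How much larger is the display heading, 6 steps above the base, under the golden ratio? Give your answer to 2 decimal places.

281.32pt

At 1.150: 18.0 × 1.150⁶ = 41.6351pt
Golden ratio: 18.0 × 1.618⁶ = 322.9562pt
Difference: 322.9562 − 41.6351 = 281.3211pt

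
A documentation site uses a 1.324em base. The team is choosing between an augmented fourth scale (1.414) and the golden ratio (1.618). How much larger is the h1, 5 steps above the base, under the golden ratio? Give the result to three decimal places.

Augmented fourth: 1.324 × 1.414⁵ = 7.48402em
Golden ratio: 1.324 × 1.618⁵ = 14.68184em
Difference: 14.68184 − 7.48402 = 7.19782em

7.198em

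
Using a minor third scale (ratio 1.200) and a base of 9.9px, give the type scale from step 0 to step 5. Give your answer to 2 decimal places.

Step 0: 9.9px
Step 1: 9.9 × 1.200 = 11.88
Step 2: 9.9 × 1.200² = 14.26
Step 3: 9.9 × 1.200³ = 17.11
Step 4: 9.9 × 1.200⁴ = 20.53
Step 5: 9.9 × 1.200⁵ = 24.63

9.90px, 11.88px, 14.26px, 17.11px, 20.53px, 24.63px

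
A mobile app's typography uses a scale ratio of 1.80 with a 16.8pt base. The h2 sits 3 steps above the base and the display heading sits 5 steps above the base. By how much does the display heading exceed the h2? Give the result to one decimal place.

219.5pt

Step 3: 16.8 × 1.80³ = 97.978pt
Step 5: 16.8 × 1.80⁵ = 317.447pt
Difference: 317.447 − 97.978 = 219.469pt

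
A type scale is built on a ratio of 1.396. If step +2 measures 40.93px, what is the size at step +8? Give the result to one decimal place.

40.93 × 1.396⁶ = 40.93 × 7.40138 ≈ 302.938

302.9px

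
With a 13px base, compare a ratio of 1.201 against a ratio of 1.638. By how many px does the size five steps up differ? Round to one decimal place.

At 1.201: 13.0 × 1.201⁵ = 32.483px
At 1.638: 13.0 × 1.638⁵ = 153.290px
Difference: 153.290 − 32.483 = 120.807px

120.8px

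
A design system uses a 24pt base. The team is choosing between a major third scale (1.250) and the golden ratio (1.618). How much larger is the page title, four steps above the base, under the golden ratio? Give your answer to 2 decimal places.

105.89pt

Major third: 24.0 × 1.250⁴ = 58.5938pt
Golden ratio: 24.0 × 1.618⁴ = 164.4846pt
Difference: 164.4846 − 58.5938 = 105.8908pt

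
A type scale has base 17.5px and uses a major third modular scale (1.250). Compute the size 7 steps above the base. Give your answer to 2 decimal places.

83.45px

A modular type scale is a geometric sequence: sizeₙ = base × rⁿ.
17.5 × 1.250⁷ = 17.5 × 4.76837 ≈ 83.45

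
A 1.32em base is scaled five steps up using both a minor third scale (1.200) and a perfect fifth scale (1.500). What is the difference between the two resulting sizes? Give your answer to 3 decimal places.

6.739em

Minor third: 1.32 × 1.200⁵ = 3.28458em
Perfect fifth: 1.32 × 1.500⁵ = 10.02375em
Difference: 10.02375 − 3.28458 = 6.73917em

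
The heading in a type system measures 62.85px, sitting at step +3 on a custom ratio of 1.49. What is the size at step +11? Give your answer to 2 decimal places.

1526.85px

62.85 × 1.49⁸ = 62.85 × 24.29350 ≈ 1526.847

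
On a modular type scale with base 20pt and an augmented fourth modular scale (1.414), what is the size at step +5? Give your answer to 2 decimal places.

20.0 × 1.414⁵ = 20.0 × 5.65258 ≈ 113.05

113.05pt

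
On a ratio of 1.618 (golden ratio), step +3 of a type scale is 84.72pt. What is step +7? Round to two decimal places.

580.63pt

Moving from step +3 to step +7 is 4 steps up, so multiply by r⁴.
84.72 × 1.618⁴ = 84.72 × 6.85353 ≈ 580.631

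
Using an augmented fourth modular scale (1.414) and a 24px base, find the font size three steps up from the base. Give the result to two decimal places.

24.0 × 1.414³ = 24.0 × 2.82715 ≈ 67.85

67.85px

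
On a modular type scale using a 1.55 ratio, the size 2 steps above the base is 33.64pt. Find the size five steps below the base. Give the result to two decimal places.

The gap is -5 − (2) = -7 steps, so the factor is 1.55^-7.
33.64 ÷ 1.55⁷ = 33.64 ÷ 21.49423 ≈ 1.565

1.57pt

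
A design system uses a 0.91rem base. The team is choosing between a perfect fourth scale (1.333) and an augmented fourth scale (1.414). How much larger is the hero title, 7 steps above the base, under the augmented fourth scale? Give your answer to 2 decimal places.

3.48rem

Perfect fourth: 0.91 × 1.333⁷ = 6.8054rem
Augmented fourth: 0.91 × 1.414⁷ = 10.2846rem
Difference: 10.2846 − 6.8054 = 3.4792rem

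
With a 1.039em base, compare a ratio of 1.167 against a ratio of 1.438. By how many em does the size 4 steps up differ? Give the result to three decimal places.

2.516em

At 1.167: 1.039 × 1.167⁴ = 1.92708em
At 1.438: 1.039 × 1.438⁴ = 4.44274em
Difference: 4.44274 − 1.92708 = 2.51566em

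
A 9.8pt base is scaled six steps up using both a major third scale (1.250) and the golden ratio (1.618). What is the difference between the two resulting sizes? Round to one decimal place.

138.4pt

Major third: 9.8 × 1.250⁶ = 37.384pt
Golden ratio: 9.8 × 1.618⁶ = 175.832pt
Difference: 175.832 − 37.384 = 138.448pt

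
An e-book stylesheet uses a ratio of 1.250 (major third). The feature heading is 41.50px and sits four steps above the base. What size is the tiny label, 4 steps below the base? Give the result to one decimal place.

The gap is -4 − (4) = -8 steps, so the factor is 1.250^-8.
41.50 ÷ 1.250⁸ = 41.50 ÷ 5.96046 ≈ 6.963

7.0px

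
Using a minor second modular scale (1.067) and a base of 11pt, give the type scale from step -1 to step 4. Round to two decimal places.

10.31pt, 11.00pt, 11.74pt, 12.52pt, 13.36pt, 14.26pt

Step -1: 11.0 ÷ 1.067 = 10.31
Step 0: 11pt
Step 1: 11.0 × 1.067 = 11.74
Step 2: 11.0 × 1.067² = 12.52
Step 3: 11.0 × 1.067³ = 13.36
Step 4: 11.0 × 1.067⁴ = 14.26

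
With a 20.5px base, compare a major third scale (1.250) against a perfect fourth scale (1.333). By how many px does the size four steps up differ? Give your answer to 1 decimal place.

Major third: 20.5 × 1.250⁴ = 50.049px
Perfect fourth: 20.5 × 1.333⁴ = 64.725px
Difference: 64.725 − 50.049 = 14.676px

14.7px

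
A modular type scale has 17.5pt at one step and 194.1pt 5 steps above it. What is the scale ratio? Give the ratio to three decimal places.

1.618

r⁵ = 194.1 / 17.5, so r = (194.1/17.5)^(1/5).
r = 11.0914^(1/5) ≈ 1.6181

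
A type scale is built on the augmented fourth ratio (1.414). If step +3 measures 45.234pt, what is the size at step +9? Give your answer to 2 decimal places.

361.54pt

45.234 × 1.414⁶ = 45.234 × 7.99275 ≈ 361.544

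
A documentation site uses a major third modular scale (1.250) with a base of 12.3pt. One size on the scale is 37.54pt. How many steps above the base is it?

1.250ⁿ = 37.54 / 12.3 = 3.0520
n = ln(3.0520) / ln(1.250) = 1.1158 / 0.2231 ≈ 5.00

5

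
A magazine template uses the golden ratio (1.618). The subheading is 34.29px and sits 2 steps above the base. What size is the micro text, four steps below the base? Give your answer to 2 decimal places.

Moving from step +2 to step -4 is 6 steps down, so divide by r⁶.
34.29 ÷ 1.618⁶ = 34.29 ÷ 17.94201 ≈ 1.911

1.91px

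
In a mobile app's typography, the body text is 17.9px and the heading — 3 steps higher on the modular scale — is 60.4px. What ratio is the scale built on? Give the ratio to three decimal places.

r³ = 60.4 / 17.9, so r = (60.4/17.9)^(1/3).
r = 3.3743^(1/3) ≈ 1.4999

1.500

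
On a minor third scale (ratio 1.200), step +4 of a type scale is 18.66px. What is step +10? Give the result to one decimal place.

Moving from step +4 to step +10 is 6 steps up, so multiply by r⁶.
18.66 × 1.200⁶ = 18.66 × 2.98598 ≈ 55.718

55.7px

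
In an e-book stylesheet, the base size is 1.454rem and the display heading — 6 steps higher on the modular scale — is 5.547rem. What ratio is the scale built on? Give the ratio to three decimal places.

1.250

r⁶ = 5.547 / 1.454, so r = (5.547/1.454)^(1/6).
r = 3.8150^(1/6) ≈ 1.2500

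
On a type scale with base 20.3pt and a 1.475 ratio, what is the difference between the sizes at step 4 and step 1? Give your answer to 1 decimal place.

Step 1: 20.3 × 1.475 = 29.943pt
Step 4: 20.3 × 1.475⁴ = 96.087pt
Difference: 96.087 − 29.943 = 66.144pt

66.1pt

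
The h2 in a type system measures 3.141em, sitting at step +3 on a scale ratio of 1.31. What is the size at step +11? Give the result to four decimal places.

27.2420em

Moving from step +3 to step +11 is 8 steps up, so multiply by r⁸.
3.141 × 1.31⁸ = 3.141 × 8.67302 ≈ 27.2420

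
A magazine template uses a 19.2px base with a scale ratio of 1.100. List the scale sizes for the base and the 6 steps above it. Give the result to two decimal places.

Step 0: 19.2px
Step 1: 19.2 × 1.100 = 21.12
Step 2: 19.2 × 1.100² = 23.23
Step 3: 19.2 × 1.100³ = 25.56
Step 4: 19.2 × 1.100⁴ = 28.11
Step 5: 19.2 × 1.100⁵ = 30.92
Step 6: 19.2 × 1.100⁶ = 34.01

19.20px, 21.12px, 23.23px, 25.56px, 28.11px, 30.92px, 34.01px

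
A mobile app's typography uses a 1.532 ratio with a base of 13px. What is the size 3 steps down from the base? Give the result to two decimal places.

3.62px

13.0 ÷ 1.532³ = 13.0 ÷ 3.59564 ≈ 3.62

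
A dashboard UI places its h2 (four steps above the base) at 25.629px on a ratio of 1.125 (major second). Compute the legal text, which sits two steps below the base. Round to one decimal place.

12.6px

25.629 ÷ 1.125⁶ = 25.629 ÷ 2.02729 ≈ 12.642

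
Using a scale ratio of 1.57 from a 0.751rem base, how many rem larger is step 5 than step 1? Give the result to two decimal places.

5.98rem

Step 1: 0.751 × 1.57 = 1.1791rem
Step 5: 0.751 × 1.57⁵ = 7.1637rem
Difference: 7.1637 − 1.1791 = 5.9846rem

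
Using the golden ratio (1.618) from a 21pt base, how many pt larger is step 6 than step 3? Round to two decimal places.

Step 3: 21.0 × 1.618³ = 88.9518pt
Step 6: 21.0 × 1.618⁶ = 376.7822pt
Difference: 376.7822 − 88.9518 = 287.8304pt

287.83pt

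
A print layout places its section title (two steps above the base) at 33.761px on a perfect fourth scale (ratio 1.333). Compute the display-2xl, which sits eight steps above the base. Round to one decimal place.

189.4px

33.761 × 1.333⁶ = 33.761 × 5.61023 ≈ 189.407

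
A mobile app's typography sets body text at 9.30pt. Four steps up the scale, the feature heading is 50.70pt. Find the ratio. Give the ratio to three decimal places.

The ratio satisfies 9.30 × r⁴ = 50.70, so r = (50.70 / 9.30)^(1/4).
r = 5.4516^(1/4) ≈ 1.5280

1.528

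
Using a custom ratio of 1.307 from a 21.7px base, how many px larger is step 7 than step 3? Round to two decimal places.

Step 3: 21.7 × 1.307³ = 48.4492px
Step 7: 21.7 × 1.307⁷ = 141.3803px
Difference: 141.3803 − 48.4492 = 92.9311px

92.93px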